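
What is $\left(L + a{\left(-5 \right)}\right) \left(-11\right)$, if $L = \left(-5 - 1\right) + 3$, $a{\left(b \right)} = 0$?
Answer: $33$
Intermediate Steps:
$L = -3$ ($L = -6 + 3 = -3$)
$\left(L + a{\left(-5 \right)}\right) \left(-11\right) = \left(-3 + 0\right) \left(-11\right) = \left(-3\right) \left(-11\right) = 33$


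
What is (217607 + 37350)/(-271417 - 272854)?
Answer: -254957/544271 ≈ -0.46844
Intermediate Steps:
(217607 + 37350)/(-271417 - 272854) = 254957/(-544271) = 254957*(-1/544271) = -254957/544271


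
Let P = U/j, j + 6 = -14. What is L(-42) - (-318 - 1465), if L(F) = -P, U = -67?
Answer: 35593/20 ≈ 1779.7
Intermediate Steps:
j = -20 (j = -6 - 14 = -20)
P = 67/20 (P = -67/(-20) = -67*(-1/20) = 67/20 ≈ 3.3500)
L(F) = -67/20 (L(F) = -1*67/20 = -67/20)
L(-42) - (-318 - 1465) = -67/20 - (-318 - 1465) = -67/20 - 1*(-1783) = -67/20 + 1783 = 35593/20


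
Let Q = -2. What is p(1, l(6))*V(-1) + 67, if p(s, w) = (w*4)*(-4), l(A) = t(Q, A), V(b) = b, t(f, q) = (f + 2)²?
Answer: 67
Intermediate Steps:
t(f, q) = (2 + f)²
l(A) = 0 (l(A) = (2 - 2)² = 0² = 0)
p(s, w) = -16*w (p(s, w) = (4*w)*(-4) = -16*w)
p(1, l(6))*V(-1) + 67 = -16*0*(-1) + 67 = 0*(-1) + 67 = 0 + 67 = 67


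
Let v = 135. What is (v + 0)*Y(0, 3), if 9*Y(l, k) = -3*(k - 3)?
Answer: 0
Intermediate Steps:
Y(l, k) = 1 - k/3 (Y(l, k) = (-3*(k - 3))/9 = (-3*(-3 + k))/9 = (9 - 3*k)/9 = 1 - k/3)
(v + 0)*Y(0, 3) = (135 + 0)*(1 - 1/3*3) = 135*(1 - 1) = 135*0 = 0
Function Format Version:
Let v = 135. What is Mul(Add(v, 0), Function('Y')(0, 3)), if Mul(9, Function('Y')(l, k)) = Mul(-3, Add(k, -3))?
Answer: 0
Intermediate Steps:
Function('Y')(l, k) = Add(1, Mul(Rational(-1, 3), k)) (Function('Y')(l, k) = Mul(Rational(1, 9), Mul(-3, Add(k, -3))) = Mul(Rational(1, 9), Mul(-3, Add(-3, k))) = Mul(Rational(1, 9), Add(9, Mul(-3, k))) = Add(1, Mul(Rational(-1, 3), k)))
Mul(Add(v, 0), Function('Y')(0, 3)) = Mul(Add(135, 0), Add(1, Mul(Rational(-1, 3), 3))) = Mul(135, Add(1, -1)) = Mul(135, 0) = 0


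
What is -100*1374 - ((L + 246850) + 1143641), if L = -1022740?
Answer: -505151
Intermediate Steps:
-100*1374 - ((L + 246850) + 1143641) = -100*1374 - ((-1022740 + 246850) + 1143641) = -137400 - (-775890 + 1143641) = -137400 - 1*367751 = -137400 - 367751 = -505151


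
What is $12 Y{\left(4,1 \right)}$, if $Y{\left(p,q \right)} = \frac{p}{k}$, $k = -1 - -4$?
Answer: $16$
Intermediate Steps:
$k = 3$ ($k = -1 + 4 = 3$)
$Y{\left(p,q \right)} = \frac{p}{3}$
$12 Y{\left(4,1 \right)} = 12 \cdot \frac{1}{3} \cdot 4 = 12 \cdot \frac{4}{3} = 16$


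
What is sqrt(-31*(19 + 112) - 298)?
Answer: I*sqrt(4359) ≈ 66.023*I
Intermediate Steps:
sqrt(-31*(19 + 112) - 298) = sqrt(-31*131 - 298) = sqrt(-4061 - 298) = sqrt(-4359) = I*sqrt(4359)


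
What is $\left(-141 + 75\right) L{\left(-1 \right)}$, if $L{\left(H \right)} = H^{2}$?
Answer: $-66$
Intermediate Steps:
$\left(-141 + 75\right) L{\left(-1 \right)} = \left(-141 + 75\right) \left(-1\right)^{2} = \left(-66\right) 1 = -66$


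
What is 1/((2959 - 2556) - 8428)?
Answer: -1/8025 ≈ -0.00012461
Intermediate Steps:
1/((2959 - 2556) - 8428) = 1/(403 - 8428) = 1/(-8025) = -1/8025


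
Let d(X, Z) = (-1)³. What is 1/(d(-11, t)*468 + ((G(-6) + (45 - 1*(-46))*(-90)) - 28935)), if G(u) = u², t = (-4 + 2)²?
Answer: -1/37557 ≈ -2.6626e-5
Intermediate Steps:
t = 4 (t = (-2)² = 4)
d(X, Z) = -1
1/(d(-11, t)*468 + ((G(-6) + (45 - 1*(-46))*(-90)) - 28935)) = 1/(-1*468 + (((-6)² + (45 - 1*(-46))*(-90)) - 28935)) = 1/(-468 + ((36 + (45 + 46)*(-90)) - 28935)) = 1/(-468 + ((36 + 91*(-90)) - 28935)) = 1/(-468 + ((36 - 8190) - 28935)) = 1/(-468 + (-8154 - 28935)) = 1/(-468 - 37089) = 1/(-37557) = -1/37557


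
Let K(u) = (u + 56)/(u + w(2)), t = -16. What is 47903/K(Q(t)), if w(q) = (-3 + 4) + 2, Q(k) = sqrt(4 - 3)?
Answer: 191612/57 ≈ 3361.6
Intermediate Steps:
Q(k) = 1 (Q(k) = sqrt(1) = 1)
w(q) = 3 (w(q) = 1 + 2 = 3)
K(u) = (56 + u)/(3 + u) (K(u) = (u + 56)/(u + 3) = (56 + u)/(3 + u))
47903/K(Q(t)) = 47903/(((56 + 1)/(3 + 1))) = 47903/((57/4)) = 47903/(((1/4)*57)) = 47903/(57/4) = 47903*(4/57) = 191612/57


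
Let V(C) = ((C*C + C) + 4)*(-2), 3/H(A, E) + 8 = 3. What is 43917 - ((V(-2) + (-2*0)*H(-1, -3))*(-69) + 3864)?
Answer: 39225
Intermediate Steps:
H(A, E) = -3/5 (H(A, E) = 3/(-8 + 3) = 3/(-5) = 3*(-1/5) = -3/5)
V(C) = -8 - 2*C - 2*C**2 (V(C) = ((C**2 + C) + 4)*(-2) = ((C + C**2) + 4)*(-2) = (4 + C + C**2)*(-2) = -8 - 2*C - 2*C**2)
43917 - ((V(-2) + (-2*0)*H(-1, -3))*(-69) + 3864) = 43917 - (((-8 - 2*(-2) - 2*(-2)**2) - 2*0*(-3/5))*(-69) + 3864) = 43917 - (((-8 + 4 - 2*4) + 0*(-3/5))*(-69) + 3864) = 43917 - (((-8 + 4 - 8) + 0)*(-69) + 3864) = 43917 - ((-12 + 0)*(-69) + 3864) = 43917 - (-12*(-69) + 3864) = 43917 - (828 + 3864) = 43917 - 1*4692 = 43917 - 4692 = 39225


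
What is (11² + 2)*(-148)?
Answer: -18204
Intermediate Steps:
(11² + 2)*(-148) = (121 + 2)*(-148) = 123*(-148) = -18204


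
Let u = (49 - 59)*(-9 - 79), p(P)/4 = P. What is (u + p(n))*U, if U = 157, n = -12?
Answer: 130624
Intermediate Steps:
p(P) = 4*P
u = 880 (u = -10*(-88) = 880)
(u + p(n))*U = (880 + 4*(-12))*157 = (880 - 48)*157 = 832*157 = 130624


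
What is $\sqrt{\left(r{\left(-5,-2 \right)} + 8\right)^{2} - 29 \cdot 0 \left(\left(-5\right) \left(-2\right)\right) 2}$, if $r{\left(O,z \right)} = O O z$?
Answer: $42$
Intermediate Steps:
$r{\left(O,z \right)} = z O^{2}$ ($r{\left(O,z \right)} = O^{2} z = z O^{2}$)
$\sqrt{\left(r{\left(-5,-2 \right)} + 8\right)^{2} - 29 \cdot 0 \left(\left(-5\right) \left(-2\right)\right) 2} = \sqrt{\left(- 2 \left(-5\right)^{2} + 8\right)^{2} - 29 \cdot 0 \left(\left(-5\right) \left(-2\right)\right) 2} = \sqrt{\left(\left(-2\right) 25 + 8\right)^{2} - 29 \cdot 0 \cdot 10 \cdot 2} = \sqrt{\left(-50 + 8\right)^{2} - 29 \cdot 0 \cdot 2} = \sqrt{\left(-42\right)^{2} - 0} = \sqrt{1764 + 0} = \sqrt{1764} = 42$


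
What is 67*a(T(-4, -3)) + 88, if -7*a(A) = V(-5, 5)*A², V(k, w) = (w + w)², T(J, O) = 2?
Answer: -26184/7 ≈ -3740.6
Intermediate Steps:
V(k, w) = 4*w² (V(k, w) = (2*w)² = 4*w²)
a(A) = -100*A²/7 (a(A) = -4*5²*A²/7 = -4*25*A²/7 = -100*A²/7)
67*a(T(-4, -3)) + 88 = 67*(-100/7*2²) + 88 = 67*(-100/7*4) + 88 = 67*(-400/7) + 88 = -26800/7 + 88 = -26184/7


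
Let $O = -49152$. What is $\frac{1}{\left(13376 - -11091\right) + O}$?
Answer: $- \frac{1}{24685} \approx -4.051 \cdot 10^{-5}$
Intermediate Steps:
$\frac{1}{\left(13376 - -11091\right) + O} = \frac{1}{\left(13376 - -11091\right) - 49152} = \frac{1}{\left(13376 + 11091\right) - 49152} = \frac{1}{24467 - 49152} = \frac{1}{-24685} = - \frac{1}{24685}$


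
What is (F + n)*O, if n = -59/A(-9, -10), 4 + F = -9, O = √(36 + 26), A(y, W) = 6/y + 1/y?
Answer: 440*√62/7 ≈ 494.94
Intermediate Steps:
A(y, W) = 7/y (A(y, W) = 6/y + 1/y = 7/y)
O = √62 ≈ 7.8740
F = -13 (F = -4 - 9 = -13)
n = 531/7 (n = -59/(7/(-9)) = -59/(7*(-⅑)) = -59/(-7/9) = -59*(-9/7) = 531/7 ≈ 75.857)
(F + n)*O = (-13 + 531/7)*√62 = 440*√62/7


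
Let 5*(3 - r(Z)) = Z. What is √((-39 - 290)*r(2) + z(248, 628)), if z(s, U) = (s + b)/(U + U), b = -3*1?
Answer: 3*I*√936886510/3140 ≈ 29.244*I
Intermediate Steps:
r(Z) = 3 - Z/5
b = -3
z(s, U) = (-3 + s)/(2*U) (z(s, U) = (s - 3)/(U + U) = (-3 + s)/((2*U)) = (-3 + s)*(1/(2*U)) = (-3 + s)/(2*U))
√((-39 - 290)*r(2) + z(248, 628)) = √((-39 - 290)*(3 - ⅕*2) + (½)*(-3 + 248)/628) = √(-329*(3 - ⅖) + (½)*(1/628)*245) = √(-329*13/5 + 245/1256) = √(-4277/5 + 245/1256) = √(-5370687/6280) = 3*I*√936886510/3140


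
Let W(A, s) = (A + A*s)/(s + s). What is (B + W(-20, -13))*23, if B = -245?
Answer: -76015/13 ≈ -5847.3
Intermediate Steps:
W(A, s) = (A + A*s)/(2*s) (W(A, s) = (A + A*s)/((2*s)) = (A + A*s)*(1/(2*s)) = (A + A*s)/(2*s))
(B + W(-20, -13))*23 = (-245 + (1/2)*(-20)*(1 - 13)/(-13))*23 = (-245 + (1/2)*(-20)*(-1/13)*(-12))*23 = (-245 - 120/13)*23 = -3305/13*23 = -76015/13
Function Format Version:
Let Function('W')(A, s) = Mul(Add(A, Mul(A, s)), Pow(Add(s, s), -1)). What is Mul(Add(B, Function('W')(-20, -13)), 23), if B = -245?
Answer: Rational(-76015, 13) ≈ -5847.3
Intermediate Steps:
Function('W')(A, s) = Mul(Rational(1, 2), Pow(s, -1), Add(A, Mul(A, s))) (Function('W')(A, s) = Mul(Add(A, Mul(A, s)), Pow(Mul(2, s), -1)) = Mul(Add(A, Mul(A, s)), Mul(Rational(1, 2), Pow(s, -1))) = Mul(Rational(1, 2), Pow(s, -1), Add(A, Mul(A, s))))
Mul(Add(B, Function('W')(-20, -13)), 23) = Mul(Add(-245, Mul(Rational(1, 2), -20, Pow(-13, -1), Add(1, -13))), 23) = Mul(Add(-245, Mul(Rational(1, 2), -20, Rational(-1, 13), -12)), 23) = Mul(Add(-245, Rational(-120, 13)), 23) = Mul(Rational(-3305, 13), 23) = Rational(-76015, 13)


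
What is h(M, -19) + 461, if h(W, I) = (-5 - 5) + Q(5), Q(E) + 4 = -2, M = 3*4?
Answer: 445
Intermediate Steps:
M = 12
Q(E) = -6 (Q(E) = -4 - 2 = -6)
h(W, I) = -16 (h(W, I) = (-5 - 5) - 6 = -10 - 6 = -16)
h(M, -19) + 461 = -16 + 461 = 445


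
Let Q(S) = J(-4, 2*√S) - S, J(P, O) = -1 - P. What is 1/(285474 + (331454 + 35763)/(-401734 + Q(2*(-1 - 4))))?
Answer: 401721/114680533537 ≈ 3.5030e-6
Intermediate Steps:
Q(S) = 3 - S (Q(S) = (-1 - 1*(-4)) - S = (-1 + 4) - S = 3 - S)
1/(285474 + (331454 + 35763)/(-401734 + Q(2*(-1 - 4)))) = 1/(285474 + (331454 + 35763)/(-401734 + (3 - 2*(-1 - 4)))) = 1/(285474 + 367217/(-401734 + (3 - 2*(-5)))) = 1/(285474 + 367217/(-401734 + (3 - 1*(-10)))) = 1/(285474 + 367217/(-401734 + (3 + 10))) = 1/(285474 + 367217/(-401734 + 13)) = 1/(285474 + 367217/(-401721)) = 1/(285474 + 367217*(-1/401721)) = 1/(285474 - 367217/401721) = 1/(114680533537/401721) = 401721/114680533537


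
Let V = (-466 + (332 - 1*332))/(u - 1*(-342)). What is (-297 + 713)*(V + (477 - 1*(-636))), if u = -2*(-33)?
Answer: 23589176/51 ≈ 4.6253e+5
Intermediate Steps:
u = 66
V = -233/204 (V = (-466 + (332 - 1*332))/(66 - 1*(-342)) = (-466 + (332 - 332))/(66 + 342) = (-466 + 0)/408 = -466*1/408 = -233/204 ≈ -1.1422)
(-297 + 713)*(V + (477 - 1*(-636))) = (-297 + 713)*(-233/204 + (477 - 1*(-636))) = 416*(-233/204 + (477 + 636)) = 416*(-233/204 + 1113) = 416*(226819/204) = 23589176/51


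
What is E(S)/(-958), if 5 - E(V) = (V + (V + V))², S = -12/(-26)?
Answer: -521/161902 ≈ -0.0032180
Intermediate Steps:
S = 6/13 (S = -12*(-1/26) = 6/13 ≈ 0.46154)
E(V) = 5 - 9*V² (E(V) = 5 - (V + (V + V))² = 5 - (V + 2*V)² = 5 - (3*V)² = 5 - 9*V²)
E(S)/(-958) = (5 - 9*(6/13)²)/(-958) = (5 - 9*36/169)*(-1/958) = (5 - 324/169)*(-1/958) = (521/169)*(-1/958) = -521/161902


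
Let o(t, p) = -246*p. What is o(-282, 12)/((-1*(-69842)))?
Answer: -1476/34921 ≈ -0.042267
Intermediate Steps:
o(-282, 12)/((-1*(-69842))) = (-246*12)/((-1*(-69842))) = -2952/69842 = -2952*1/69842 = -1476/34921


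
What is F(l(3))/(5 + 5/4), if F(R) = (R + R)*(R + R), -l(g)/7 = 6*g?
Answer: 254016/25 ≈ 10161.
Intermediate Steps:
l(g) = -42*g
F(R) = 4*R² (F(R) = (2*R)*(2*R) = 4*R²)
F(l(3))/(5 + 5/4) = (4*(-42*3)²)/(5 + 5/4) = (4*(-126)²)/(5 + 5*(¼)) = (4*15876)/(5 + 5/4) = 63504/(25/4) = 63504*(4/25) = 254016/25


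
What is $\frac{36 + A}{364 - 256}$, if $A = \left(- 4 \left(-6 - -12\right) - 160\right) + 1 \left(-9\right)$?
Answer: $- \frac{157}{108} \approx -1.4537$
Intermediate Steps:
$A = -193$ ($A = \left(- 4 \left(-6 + 12\right) - 160\right) - 9 = \left(\left(-4\right) 6 - 160\right) - 9 = \left(-24 - 160\right) - 9 = -184 - 9 = -193$)
$\frac{36 + A}{364 - 256} = \frac{36 - 193}{364 - 256} = - \frac{157}{108}$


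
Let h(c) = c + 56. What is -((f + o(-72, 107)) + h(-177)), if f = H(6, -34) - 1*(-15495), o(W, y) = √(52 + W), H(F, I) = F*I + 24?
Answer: -15194 - 2*I*√5 ≈ -15194.0 - 4.4721*I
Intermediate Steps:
H(F, I) = 24 + F*I
f = 15315 (f = (24 + 6*(-34)) - 1*(-15495) = (24 - 204) + 15495 = -180 + 15495 = 15315)
h(c) = 56 + c
-((f + o(-72, 107)) + h(-177)) = -((15315 + √(52 - 72)) + (56 - 177)) = -((15315 + √(-20)) - 121) = -((15315 + 2*I*√5) - 121) = -(15194 + 2*I*√5) = -15194 - 2*I*√5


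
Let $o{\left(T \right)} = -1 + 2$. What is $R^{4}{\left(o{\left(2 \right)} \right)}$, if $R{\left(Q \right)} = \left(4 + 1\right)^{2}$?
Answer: $390625$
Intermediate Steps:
$o{\left(T \right)} = 1$
$R{\left(Q \right)} = 25$ ($R{\left(Q \right)} = 5^{2} = 25$)
$R^{4}{\left(o{\left(2 \right)} \right)} = 25^{4} = 390625$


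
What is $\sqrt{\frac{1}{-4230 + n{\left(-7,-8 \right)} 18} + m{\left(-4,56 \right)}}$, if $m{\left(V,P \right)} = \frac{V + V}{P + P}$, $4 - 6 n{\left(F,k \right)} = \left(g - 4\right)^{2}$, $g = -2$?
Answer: $\frac{i \sqrt{335265}}{2163} \approx 0.26769 i$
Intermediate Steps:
$n{\left(F,k \right)} = - \frac{16}{3}$ ($n{\left(F,k \right)} = \frac{2}{3} - \frac{\left(-2 - 4\right)^{2}}{6} = \frac{2}{3} - \frac{\left(-6\right)^{2}}{6} = \frac{2}{3} - 6 = - \frac{16}{3}$)
$m{\left(V,P \right)} = \frac{V}{P}$ ($m{\left(V,P \right)} = \frac{2 V}{2 P} = 2 V \frac{1}{2 P} = \frac{V}{P}$)
$\sqrt{\frac{1}{-4230 + n{\left(-7,-8 \right)} 18} + m{\left(-4,56 \right)}} = \sqrt{\frac{1}{-4230 - 96} - \frac{4}{56}} = \sqrt{\frac{1}{-4230 - 96} - \frac{1}{14}} = \sqrt{\frac{1}{-4326} - \frac{1}{14}} = \sqrt{- \frac{1}{4326} - \frac{1}{14}} = \sqrt{- \frac{155}{2163}} = \frac{i \sqrt{335265}}{2163}$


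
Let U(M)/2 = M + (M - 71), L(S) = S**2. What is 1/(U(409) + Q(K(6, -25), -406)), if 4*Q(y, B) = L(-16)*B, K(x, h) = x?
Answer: -1/24490 ≈ -4.0833e-5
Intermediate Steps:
Q(y, B) = 64*B (Q(y, B) = ((-16)**2*B)/4 = (256*B)/4 = 64*B)
U(M) = -142 + 4*M (U(M) = 2*(M + (M - 71)) = 2*(M + (-71 + M)) = 2*(-71 + 2*M) = -142 + 4*M)
1/(U(409) + Q(K(6, -25), -406)) = 1/((-142 + 4*409) + 64*(-406)) = 1/((-142 + 1636) - 25984) = 1/(1494 - 25984) = 1/(-24490) = -1/24490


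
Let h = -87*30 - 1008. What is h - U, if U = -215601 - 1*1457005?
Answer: 1668988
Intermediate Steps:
h = -3618 (h = -2610 - 1008 = -3618)
U = -1672606 (U = -215601 - 1457005 = -1672606)
h - U = -3618 - 1*(-1672606) = -3618 + 1672606 = 1668988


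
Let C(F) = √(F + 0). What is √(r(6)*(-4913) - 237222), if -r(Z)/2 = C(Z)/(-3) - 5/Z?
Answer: √(-2208693 - 29478*√6)/3 ≈ 503.42*I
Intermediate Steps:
C(F) = √F
r(Z) = 10/Z + 2*√Z/3 (r(Z) = -2*(√Z/(-3) - 5/Z) = -2*(√Z*(-⅓) - 5/Z) = -2*(-√Z/3 - 5/Z) = -2*(-5/Z - √Z/3) = 10/Z + 2*√Z/3)
√(r(6)*(-4913) - 237222) = √(((⅔)*(15 + 6^(3/2))/6)*(-4913) - 237222) = √(((⅔)*(⅙)*(15 + 6*√6))*(-4913) - 237222) = √((5/3 + 2*√6/3)*(-4913) - 237222) = √((-24565/3 - 9826*√6/3) - 237222) = √(-736231/3 - 9826*√6/3)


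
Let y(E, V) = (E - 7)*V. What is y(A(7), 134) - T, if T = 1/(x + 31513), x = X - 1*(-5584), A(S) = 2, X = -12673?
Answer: -16364081/24424 ≈ -670.00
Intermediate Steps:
x = -7089 (x = -12673 - 1*(-5584) = -12673 + 5584 = -7089)
y(E, V) = V*(-7 + E) (y(E, V) = (-7 + E)*V = V*(-7 + E))
T = 1/24424 (T = 1/(-7089 + 31513) = 1/24424 ≈ 4.0943e-5)
y(A(7), 134) - T = 134*(-7 + 2) - 1*1/24424 = 134*(-5) - 1/24424 = -670 - 1/24424 = -16364081/24424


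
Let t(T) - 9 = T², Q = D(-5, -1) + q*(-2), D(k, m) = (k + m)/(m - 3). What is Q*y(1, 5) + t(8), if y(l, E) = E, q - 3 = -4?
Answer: 181/2 ≈ 90.500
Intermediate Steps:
q = -1 (q = 3 - 4 = -1)
D(k, m) = (k + m)/(-3 + m)
Q = 7/2 (Q = (-5 - 1)/(-3 - 1) - 1*(-2) = -6/(-4) + 2 = -¼*(-6) + 2 = 3/2 + 2 = 7/2 ≈ 3.5000)
t(T) = 9 + T²
Q*y(1, 5) + t(8) = (7/2)*5 + (9 + 8²) = 35/2 + (9 + 64) = 35/2 + 73 = 181/2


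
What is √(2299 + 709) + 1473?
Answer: 1473 + 8*√47 ≈ 1527.8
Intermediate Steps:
√(2299 + 709) + 1473 = √3008 + 1473 = 8*√47 + 1473 = 1473 + 8*√47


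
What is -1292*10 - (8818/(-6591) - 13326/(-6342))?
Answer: -90014914025/6966687 ≈ -12921.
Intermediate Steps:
-1292*10 - (8818/(-6591) - 13326/(-6342)) = -12920 - (8818*(-1/6591) - 13326*(-1/6342)) = -12920 - (-8818/6591 + 2221/1057) = -12920 - 1*5317985/6966687 = -12920 - 5317985/6966687 = -90014914025/6966687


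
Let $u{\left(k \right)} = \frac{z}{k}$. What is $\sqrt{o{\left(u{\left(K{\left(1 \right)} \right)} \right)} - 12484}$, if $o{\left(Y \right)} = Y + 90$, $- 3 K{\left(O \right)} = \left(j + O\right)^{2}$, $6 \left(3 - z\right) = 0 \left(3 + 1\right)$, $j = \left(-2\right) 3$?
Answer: $\frac{i \sqrt{309859}}{5} \approx 111.33 i$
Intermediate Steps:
$j = -6$
$z = 3$ ($z = 3 - \frac{0 \left(3 + 1\right)}{6} = 3 - \frac{0 \cdot 4}{6} = 3 - 0 = 3 + 0 = 3$)
$K{\left(O \right)} = - \frac{\left(-6 + O\right)^{2}}{3}$
$u{\left(k \right)} = \frac{3}{k}$
$o{\left(Y \right)} = 90 + Y$
$\sqrt{o{\left(u{\left(K{\left(1 \right)} \right)} \right)} - 12484} = \sqrt{\left(90 + \frac{3}{\left(- \frac{1}{3}\right) \left(-6 + 1\right)^{2}}\right) - 12484} = \sqrt{\left(90 + \frac{3}{\left(- \frac{1}{3}\right) \left(-5\right)^{2}}\right) - 12484} = \sqrt{\left(90 + \frac{3}{\left(- \frac{1}{3}\right) 25}\right) - 12484} = \sqrt{\left(90 + \frac{3}{- \frac{25}{3}}\right) - 12484} = \sqrt{\left(90 + 3 \left(- \frac{3}{25}\right)\right) - 12484} = \sqrt{\left(90 - \frac{9}{25}\right) - 12484} = \sqrt{\frac{2241}{25} - 12484} = \sqrt{- \frac{309859}{25}} = \frac{i \sqrt{309859}}{5}$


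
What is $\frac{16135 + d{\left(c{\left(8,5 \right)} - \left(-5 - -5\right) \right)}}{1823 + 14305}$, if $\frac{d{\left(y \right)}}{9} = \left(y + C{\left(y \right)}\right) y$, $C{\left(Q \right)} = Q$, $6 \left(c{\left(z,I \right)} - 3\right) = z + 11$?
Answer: $\frac{11213}{10752} \approx 1.0429$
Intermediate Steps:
$c{\left(z,I \right)} = \frac{29}{6} + \frac{z}{6}$ ($c{\left(z,I \right)} = 3 + \frac{z + 11}{6} = 3 + \frac{11 + z}{6} = 3 + \left(\frac{11}{6} + \frac{z}{6}\right) = \frac{29}{6} + \frac{z}{6}$)
$d{\left(y \right)} = 18 y^{2}$ ($d{\left(y \right)} = 9 \left(y + y\right) y = 9 \cdot 2 y y = 9 \cdot 2 y^{2} = 18 y^{2}$)
$\frac{16135 + d{\left(c{\left(8,5 \right)} - \left(-5 - -5\right) \right)}}{1823 + 14305} = \frac{16135 + 18 \left(\left(\frac{29}{6} + \frac{1}{6} \cdot 8\right) - \left(-5 - -5\right)\right)^{2}}{1823 + 14305} = \frac{16135 + 18 \left(\left(\frac{29}{6} + \frac{4}{3}\right) - \left(-5 + 5\right)\right)^{2}}{16128} = \left(16135 + 18 \left(\frac{37}{6} - 0\right)^{2}\right) \frac{1}{16128} = \left(16135 + 18 \left(\frac{37}{6} + 0\right)^{2}\right) \frac{1}{16128} = \left(16135 + 18 \left(\frac{37}{6}\right)^{2}\right) \frac{1}{16128} = \left(16135 + 18 \cdot \frac{1369}{36}\right) \frac{1}{16128} = \left(16135 + \frac{1369}{2}\right) \frac{1}{16128} = \frac{33639}{2} \cdot \frac{1}{16128} = \frac{11213}{10752}$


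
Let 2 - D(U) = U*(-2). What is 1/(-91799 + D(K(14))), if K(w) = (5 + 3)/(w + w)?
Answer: -7/642575 ≈ -1.0894e-5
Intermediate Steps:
K(w) = 4/w (K(w) = 8/((2*w)) = 8*(1/(2*w)) = 4/w)
D(U) = 2 + 2*U (D(U) = 2 - U*(-2) = 2 - (-2)*U = 2 + 2*U)
1/(-91799 + D(K(14))) = 1/(-91799 + (2 + 2*(4/14))) = 1/(-91799 + (2 + 2*(4*(1/14)))) = 1/(-91799 + (2 + 2*(2/7))) = 1/(-91799 + (2 + 4/7)) = 1/(-91799 + 18/7) = 1/(-642575/7) = -7/642575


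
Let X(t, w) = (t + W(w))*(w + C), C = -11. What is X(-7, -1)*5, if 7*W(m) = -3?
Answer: 3120/7 ≈ 445.71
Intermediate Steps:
W(m) = -3/7 (W(m) = (1/7)*(-3) = -3/7)
X(t, w) = (-11 + w)*(-3/7 + t) (X(t, w) = (t - 3/7)*(w - 11) = (-3/7 + t)*(-11 + w) = (-11 + w)*(-3/7 + t))
X(-7, -1)*5 = (33/7 - 11*(-7) - 3/7*(-1) - 7*(-1))*5 = (33/7 + 77 + 3/7 + 7)*5 = (624/7)*5 = 3120/7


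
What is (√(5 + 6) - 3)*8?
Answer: -24 + 8*√11 ≈ 2.5330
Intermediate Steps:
(√(5 + 6) - 3)*8 = (√11 - 3)*8 = (-3 + √11)*8 = -24 + 8*√11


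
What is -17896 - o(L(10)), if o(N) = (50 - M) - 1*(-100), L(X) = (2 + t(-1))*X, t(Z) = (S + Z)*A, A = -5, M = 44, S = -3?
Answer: -18002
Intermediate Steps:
t(Z) = 15 - 5*Z (t(Z) = (-3 + Z)*(-5) = 15 - 5*Z)
L(X) = 22*X (L(X) = (2 + (15 - 5*(-1)))*X = (2 + (15 + 5))*X = (2 + 20)*X = 22*X)
o(N) = 106 (o(N) = (50 - 1*44) - 1*(-100) = (50 - 44) + 100 = 6 + 100 = 106)
-17896 - o(L(10)) = -17896 - 1*106 = -17896 - 106 = -18002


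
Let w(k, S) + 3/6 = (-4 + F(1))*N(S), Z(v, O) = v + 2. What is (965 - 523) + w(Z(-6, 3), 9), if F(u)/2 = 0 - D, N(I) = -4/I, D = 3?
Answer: 8027/18 ≈ 445.94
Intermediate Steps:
F(u) = -6 (F(u) = 2*(0 - 1*3) = 2*(0 - 3) = 2*(-3) = -6)
Z(v, O) = 2 + v
w(k, S) = -½ + 40/S (w(k, S) = -½ + (-4 - 6)*(-4/S) = -½ - (-40)/S = -½ + 40/S)
(965 - 523) + w(Z(-6, 3), 9) = (965 - 523) + (½)*(80 - 1*9)/9 = 442 + (½)*(⅑)*(80 - 9) = 442 + (½)*(⅑)*71 = 442 + 71/18 = 8027/18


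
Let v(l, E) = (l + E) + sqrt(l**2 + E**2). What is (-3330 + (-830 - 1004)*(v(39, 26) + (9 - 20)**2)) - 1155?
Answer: -345609 - 23842*sqrt(13) ≈ -4.3157e+5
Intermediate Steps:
v(l, E) = E + l + sqrt(E**2 + l**2) (v(l, E) = (E + l) + sqrt(E**2 + l**2) = E + l + sqrt(E**2 + l**2))
(-3330 + (-830 - 1004)*(v(39, 26) + (9 - 20)**2)) - 1155 = (-3330 + (-830 - 1004)*((26 + 39 + sqrt(26**2 + 39**2)) + (9 - 20)**2)) - 1155 = (-3330 - 1834*((26 + 39 + sqrt(676 + 1521)) + (-11)**2)) - 1155 = (-3330 - 1834*((26 + 39 + sqrt(2197)) + 121)) - 1155 = (-3330 - 1834*((26 + 39 + 13*sqrt(13)) + 121)) - 1155 = (-3330 - 1834*((65 + 13*sqrt(13)) + 121)) - 1155 = (-3330 - 1834*(186 + 13*sqrt(13))) - 1155 = (-3330 + (-341124 - 23842*sqrt(13))) - 1155 = (-344454 - 23842*sqrt(13)) - 1155 = -345609 - 23842*sqrt(13)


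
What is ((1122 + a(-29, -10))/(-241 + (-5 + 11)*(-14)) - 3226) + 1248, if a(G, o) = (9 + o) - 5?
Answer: -643966/325 ≈ -1981.4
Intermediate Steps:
a(G, o) = 4 + o
((1122 + a(-29, -10))/(-241 + (-5 + 11)*(-14)) - 3226) + 1248 = ((1122 + (4 - 10))/(-241 + (-5 + 11)*(-14)) - 3226) + 1248 = ((1122 - 6)/(-241 + 6*(-14)) - 3226) + 1248 = (1116/(-241 - 84) - 3226) + 1248 = (1116/(-325) - 3226) + 1248 = (1116*(-1/325) - 3226) + 1248 = (-1116/325 - 3226) + 1248 = -1049566/325 + 1248 = -643966/325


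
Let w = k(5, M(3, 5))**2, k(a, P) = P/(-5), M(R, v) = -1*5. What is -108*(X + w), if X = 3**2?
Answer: -1080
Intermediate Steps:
M(R, v) = -5
k(a, P) = -P/5 (k(a, P) = P*(-1/5) = -P/5)
w = 1 (w = (-1/5*(-5))**2 = 1**2 = 1)
X = 9
-108*(X + w) = -108*(9 + 1) = -108*10 = -54*20 = -1080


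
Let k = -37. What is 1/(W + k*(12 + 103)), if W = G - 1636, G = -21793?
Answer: -1/27684 ≈ -3.6122e-5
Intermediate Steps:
W = -23429 (W = -21793 - 1636 = -23429)
1/(W + k*(12 + 103)) = 1/(-23429 - 37*(12 + 103)) = 1/(-23429 - 37*115) = 1/(-23429 - 4255) = 1/(-27684) = -1/27684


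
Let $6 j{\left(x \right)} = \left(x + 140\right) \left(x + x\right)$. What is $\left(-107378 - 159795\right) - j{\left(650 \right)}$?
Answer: $- \frac{1315019}{3} \approx -4.3834 \cdot 10^{5}$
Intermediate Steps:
$j{\left(x \right)} = \frac{x \left(140 + x\right)}{3}$ ($j{\left(x \right)} = \frac{\left(x + 140\right) \left(x + x\right)}{6} = \frac{\left(140 + x\right) 2 x}{6} = \frac{2 x \left(140 + x\right)}{6} = \frac{x \left(140 + x\right)}{3}$)
$\left(-107378 - 159795\right) - j{\left(650 \right)} = \left(-107378 - 159795\right) - \frac{1}{3} \cdot 650 \left(140 + 650\right) = \left(-107378 - 159795\right) - \frac{1}{3} \cdot 650 \cdot 790 = -267173 - \frac{513500}{3} = - \frac{1315019}{3}$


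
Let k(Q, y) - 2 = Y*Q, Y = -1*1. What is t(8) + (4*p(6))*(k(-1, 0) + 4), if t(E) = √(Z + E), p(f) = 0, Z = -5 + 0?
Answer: √3 ≈ 1.7320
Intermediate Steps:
Z = -5
Y = -1
t(E) = √(-5 + E)
k(Q, y) = 2 - Q
t(8) + (4*p(6))*(k(-1, 0) + 4) = √(-5 + 8) + (4*0)*((2 - 1*(-1)) + 4) = √3 + 0*((2 + 1) + 4) = √3 + 0*(3 + 4) = √3 + 0*7 = √3 + 0 = √3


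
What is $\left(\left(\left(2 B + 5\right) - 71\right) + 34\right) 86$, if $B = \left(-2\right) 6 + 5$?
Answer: $-3956$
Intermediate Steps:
$B = -7$ ($B = -12 + 5 = -7$)
$\left(\left(\left(2 B + 5\right) - 71\right) + 34\right) 86 = \left(\left(\left(2 \left(-7\right) + 5\right) - 71\right) + 34\right) 86 = \left(\left(\left(-14 + 5\right) - 71\right) + 34\right) 86 = \left(\left(-9 - 71\right) + 34\right) 86 = \left(-80 + 34\right) 86 = \left(-46\right) 86 = -3956$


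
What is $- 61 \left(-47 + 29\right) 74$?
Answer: $81252$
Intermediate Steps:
$- 61 \left(-47 + 29\right) 74 = \left(-61\right) \left(-18\right) 74 = 1098 \cdot 74 = 81252$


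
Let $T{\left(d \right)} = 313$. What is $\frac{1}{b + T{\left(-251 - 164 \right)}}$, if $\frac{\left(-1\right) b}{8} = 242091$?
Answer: $- \frac{1}{1936415} \approx -5.1642 \cdot 10^{-7}$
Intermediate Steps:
$b = -1936728$ ($b = \left(-8\right) 242091 = -1936728$)
$\frac{1}{b + T{\left(-251 - 164 \right)}} = \frac{1}{-1936728 + 313} = \frac{1}{-1936415} = - \frac{1}{1936415}$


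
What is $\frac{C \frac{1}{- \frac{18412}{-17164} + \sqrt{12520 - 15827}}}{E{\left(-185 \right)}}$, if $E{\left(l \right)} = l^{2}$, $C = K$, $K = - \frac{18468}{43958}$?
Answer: $- \frac{91192550841}{22909927004750083450} + \frac{85011348177 i \sqrt{3307}}{22909927004750083450} \approx -3.9805 \cdot 10^{-9} + 2.1339 \cdot 10^{-7} i$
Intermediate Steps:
$K = - \frac{9234}{21979}$ ($K = \left(-18468\right) \frac{1}{43958} = - \frac{9234}{21979} \approx -0.42013$)
$C = - \frac{9234}{21979} \approx -0.42013$
$\frac{C \frac{1}{- \frac{18412}{-17164} + \sqrt{12520 - 15827}}}{E{\left(-185 \right)}} = \frac{\left(- \frac{9234}{21979}\right) \frac{1}{- \frac{18412}{-17164} + \sqrt{12520 - 15827}}}{\left(-185\right)^{2}} = \frac{\left(- \frac{9234}{21979}\right) \frac{1}{\left(-18412\right) \left(- \frac{1}{17164}\right) + \sqrt{-3307}}}{34225} = - \frac{9234}{21979 \left(\frac{4603}{4291} + i \sqrt{3307}\right)} \frac{1}{34225} = - \frac{9234}{752231275 \left(\frac{4603}{4291} + i \sqrt{3307}\right)}$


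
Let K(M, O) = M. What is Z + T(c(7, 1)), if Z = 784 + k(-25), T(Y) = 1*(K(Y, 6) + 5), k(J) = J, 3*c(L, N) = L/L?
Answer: 2293/3 ≈ 764.33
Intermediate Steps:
c(L, N) = ⅓ (c(L, N) = (L/L)/3 = (⅓)*1 = ⅓)
T(Y) = 5 + Y (T(Y) = 1*(Y + 5) = 1*(5 + Y) = 5 + Y)
Z = 759 (Z = 784 - 25 = 759)
Z + T(c(7, 1)) = 759 + (5 + ⅓) = 759 + 16/3 = 2293/3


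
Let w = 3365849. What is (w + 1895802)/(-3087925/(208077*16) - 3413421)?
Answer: -17517256882032/11364073510597 ≈ -1.5415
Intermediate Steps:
(w + 1895802)/(-3087925/(208077*16) - 3413421) = (3365849 + 1895802)/(-3087925/(208077*16) - 3413421) = 5261651/(-3087925/3329232 - 3413421) = 5261651/(-11364073510597/3329232) = 5261651*(-3329232/11364073510597) = -17517256882032/11364073510597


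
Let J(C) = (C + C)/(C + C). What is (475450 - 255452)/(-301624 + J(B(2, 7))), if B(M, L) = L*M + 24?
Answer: -219998/301623 ≈ -0.72938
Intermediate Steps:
B(M, L) = 24 + L*M
J(C) = 1 (J(C) = (2*C)/((2*C)) = (2*C)*(1/(2*C)) = 1)
(475450 - 255452)/(-301624 + J(B(2, 7))) = (475450 - 255452)/(-301624 + 1) = 219998/(-301623) = 219998*(-1/301623) = -219998/301623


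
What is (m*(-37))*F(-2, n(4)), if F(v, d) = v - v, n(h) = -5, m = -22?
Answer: 0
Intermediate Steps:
F(v, d) = 0
(m*(-37))*F(-2, n(4)) = -22*(-37)*0 = 814*0 = 0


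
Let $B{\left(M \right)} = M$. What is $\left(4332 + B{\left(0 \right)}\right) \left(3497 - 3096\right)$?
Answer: $1737132$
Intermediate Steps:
$\left(4332 + B{\left(0 \right)}\right) \left(3497 - 3096\right) = \left(4332 + 0\right) \left(3497 - 3096\right) = 4332 \cdot 401 = 1737132$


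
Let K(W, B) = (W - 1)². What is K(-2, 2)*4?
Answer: 36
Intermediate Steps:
K(W, B) = (-1 + W)²
K(-2, 2)*4 = (-1 - 2)²*4 = (-3)²*4 = 9*4 = 36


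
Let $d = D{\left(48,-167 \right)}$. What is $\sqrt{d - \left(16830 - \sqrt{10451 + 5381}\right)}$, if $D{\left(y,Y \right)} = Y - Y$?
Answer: $\sqrt{-16830 + 2 \sqrt{3958}} \approx 129.24 i$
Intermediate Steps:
$D{\left(y,Y \right)} = 0$
$d = 0$
$\sqrt{d - \left(16830 - \sqrt{10451 + 5381}\right)} = \sqrt{0 - \left(16830 - \sqrt{10451 + 5381}\right)} = \sqrt{0 - \left(16830 - \sqrt{15832}\right)} = \sqrt{0 - \left(16830 - 2 \sqrt{3958}\right)} = \sqrt{-16830 + 2 \sqrt{3958}}$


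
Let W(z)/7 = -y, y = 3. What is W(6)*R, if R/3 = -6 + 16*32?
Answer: -31878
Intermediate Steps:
R = 1518 (R = 3*(-6 + 16*32) = 3*(-6 + 512) = 3*506 = 1518)
W(z) = -21 (W(z) = 7*(-1*3) = 7*(-3) = -21)
W(6)*R = -21*1518 = -31878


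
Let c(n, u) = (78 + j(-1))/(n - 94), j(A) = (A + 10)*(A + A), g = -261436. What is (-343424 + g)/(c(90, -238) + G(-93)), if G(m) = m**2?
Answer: -100810/1439 ≈ -70.056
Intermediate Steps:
j(A) = 2*A*(10 + A) (j(A) = (10 + A)*(2*A) = 2*A*(10 + A))
c(n, u) = 60/(-94 + n) (c(n, u) = (78 + 2*(-1)*(10 - 1))/(n - 94) = (78 + 2*(-1)*9)/(-94 + n) = (78 - 18)/(-94 + n) = 60/(-94 + n))
(-343424 + g)/(c(90, -238) + G(-93)) = (-343424 - 261436)/(60/(-94 + 90) + (-93)**2) = -604860/(60/(-4) + 8649) = -604860/(60*(-1/4) + 8649) = -604860/(-15 + 8649) = -604860/8634 = -604860*1/8634 = -100810/1439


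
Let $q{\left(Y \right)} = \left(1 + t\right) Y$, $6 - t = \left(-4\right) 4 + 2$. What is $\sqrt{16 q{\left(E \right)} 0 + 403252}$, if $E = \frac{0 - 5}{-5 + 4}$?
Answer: $2 \sqrt{100813} \approx 635.02$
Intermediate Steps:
$E = 5$ ($E = - \frac{5}{-1} = \left(-5\right) \left(-1\right) = 5$)
$t = 20$ ($t = 6 - \left(\left(-4\right) 4 + 2\right) = 6 - \left(-16 + 2\right) = 6 - -14 = 6 + 14 = 20$)
$q{\left(Y \right)} = 21 Y$ ($q{\left(Y \right)} = \left(1 + 20\right) Y = 21 Y$)
$\sqrt{16 q{\left(E \right)} 0 + 403252} = \sqrt{16 \cdot 21 \cdot 5 \cdot 0 + 403252} = \sqrt{16 \cdot 105 \cdot 0 + 403252} = \sqrt{1680 \cdot 0 + 403252} = \sqrt{0 + 403252} = \sqrt{403252} = 2 \sqrt{100813}$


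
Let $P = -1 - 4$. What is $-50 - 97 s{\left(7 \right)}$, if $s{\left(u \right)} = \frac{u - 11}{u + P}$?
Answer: $144$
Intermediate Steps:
$P = -5$ ($P = -1 - 4 = -5$)
$s{\left(u \right)} = \frac{-11 + u}{-5 + u}$ ($s{\left(u \right)} = \frac{u - 11}{u - 5} = \frac{-11 + u}{-5 + u}$)
$-50 - 97 s{\left(7 \right)} = -50 - 97 \frac{-11 + 7}{-5 + 7} = -50 - 97 \cdot \frac{1}{2} \left(-4\right) = -50 - -194 = -50 + 194 = 144$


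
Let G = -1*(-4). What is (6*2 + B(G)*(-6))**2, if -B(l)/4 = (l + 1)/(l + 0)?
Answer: 1764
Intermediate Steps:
G = 4
B(l) = -4*(1 + l)/l (B(l) = -4*(l + 1)/(l + 0) = -4*(1 + l)/l)
(6*2 + B(G)*(-6))**2 = (6*2 + (-4 - 4/4)*(-6))**2 = (12 + (-4 - 4*1/4)*(-6))**2 = (12 + (-4 - 1)*(-6))**2 = (12 - 5*(-6))**2 = (12 + 30)**2 = 42**2 = 1764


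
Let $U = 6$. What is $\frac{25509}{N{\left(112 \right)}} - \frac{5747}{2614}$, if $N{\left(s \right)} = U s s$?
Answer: $- \frac{60976947}{32790016} \approx -1.8596$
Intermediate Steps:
$N{\left(s \right)} = 6 s^{2}$ ($N{\left(s \right)} = 6 s s = 6 s^{2}$)
$\frac{25509}{N{\left(112 \right)}} - \frac{5747}{2614} = \frac{25509}{6 \cdot 112^{2}} - \frac{5747}{2614} = \frac{25509}{6 \cdot 12544} - \frac{5747}{2614} = \frac{25509}{75264} - \frac{5747}{2614} = 25509 \cdot \frac{1}{75264} - \frac{5747}{2614} = \frac{8503}{25088} - \frac{5747}{2614} = - \frac{60976947}{32790016}$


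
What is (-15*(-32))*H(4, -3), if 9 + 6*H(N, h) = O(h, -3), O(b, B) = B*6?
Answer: -2160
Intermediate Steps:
O(b, B) = 6*B
H(N, h) = -9/2 (H(N, h) = -3/2 + (6*(-3))/6 = -3/2 + (⅙)*(-18) = -3/2 - 3 = -9/2)
(-15*(-32))*H(4, -3) = -15*(-32)*(-9/2) = 480*(-9/2) = -2160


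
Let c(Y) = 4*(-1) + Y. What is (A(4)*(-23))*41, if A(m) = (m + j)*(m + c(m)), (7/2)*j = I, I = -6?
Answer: -60352/7 ≈ -8621.7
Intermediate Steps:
c(Y) = -4 + Y
j = -12/7 (j = (2/7)*(-6) = -12/7 ≈ -1.7143)
A(m) = (-4 + 2*m)*(-12/7 + m) (A(m) = (m - 12/7)*(m + (-4 + m)) = (-12/7 + m)*(-4 + 2*m) = (-4 + 2*m)*(-12/7 + m))
(A(4)*(-23))*41 = ((48/7 + 2*4² - 52/7*4)*(-23))*41 = ((48/7 + 2*16 - 208/7)*(-23))*41 = ((48/7 + 32 - 208/7)*(-23))*41 = ((64/7)*(-23))*41 = -1472/7*41 = -60352/7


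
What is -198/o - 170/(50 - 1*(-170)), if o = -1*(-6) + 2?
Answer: -1123/44 ≈ -25.523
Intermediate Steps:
o = 8 (o = 6 + 2 = 8)
-198/o - 170/(50 - 1*(-170)) = -198/8 - 170/(50 - 1*(-170)) = -198*⅛ - 170/(50 + 170) = -99/4 - 170/220 = -99/4 - 170*1/220 = -99/4 - 17/22 = -1123/44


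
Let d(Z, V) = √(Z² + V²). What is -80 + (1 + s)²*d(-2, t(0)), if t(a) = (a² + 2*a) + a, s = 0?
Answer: -78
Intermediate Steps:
t(a) = a² + 3*a
d(Z, V) = √(V² + Z²)
-80 + (1 + s)²*d(-2, t(0)) = -80 + (1 + 0)²*√((0*(3 + 0))² + (-2)²) = -80 + 1²*√((0*3)² + 4) = -80 + 1*√(0² + 4) = -80 + 1*√(0 + 4) = -80 + 1*√4 = -80 + 1*2 = -80 + 2 = -78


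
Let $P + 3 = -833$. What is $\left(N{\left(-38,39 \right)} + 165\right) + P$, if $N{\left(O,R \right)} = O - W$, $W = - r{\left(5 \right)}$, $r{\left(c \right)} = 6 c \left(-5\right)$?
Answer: $-859$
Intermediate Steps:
$r{\left(c \right)} = - 30 c$
$P = -836$ ($P = -3 - 833 = -836$)
$W = 150$ ($W = - \left(-30\right) 5 = \left(-1\right) \left(-150\right) = 150$)
$N{\left(O,R \right)} = -150 + O$ ($N{\left(O,R \right)} = O - 150 = -150 + O$)
$\left(N{\left(-38,39 \right)} + 165\right) + P = \left(\left(-150 - 38\right) + 165\right) - 836 = \left(-188 + 165\right) - 836 = -23 - 836 = -859$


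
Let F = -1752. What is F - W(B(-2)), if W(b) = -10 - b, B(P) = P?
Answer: -1744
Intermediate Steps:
F - W(B(-2)) = -1752 - (-10 - 1*(-2)) = -1752 - (-10 + 2) = -1752 - 1*(-8) = -1752 + 8 = -1744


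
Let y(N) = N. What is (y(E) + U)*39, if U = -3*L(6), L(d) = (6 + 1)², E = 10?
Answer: -5343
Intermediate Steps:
L(d) = 49 (L(d) = 7² = 49)
U = -147 (U = -3*49 = -147)
(y(E) + U)*39 = (10 - 147)*39 = -137*39 = -5343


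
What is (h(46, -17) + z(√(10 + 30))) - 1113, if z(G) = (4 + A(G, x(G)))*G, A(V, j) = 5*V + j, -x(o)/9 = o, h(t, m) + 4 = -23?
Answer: -1300 + 8*√10 ≈ -1274.7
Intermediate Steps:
h(t, m) = -27 (h(t, m) = -4 - 23 = -27)
x(o) = -9*o
A(V, j) = j + 5*V
z(G) = G*(4 - 4*G) (z(G) = (4 + (-9*G + 5*G))*G = (4 - 4*G)*G = G*(4 - 4*G))
(h(46, -17) + z(√(10 + 30))) - 1113 = (-27 + 4*√(10 + 30)*(1 - √(10 + 30))) - 1113 = (-27 + 4*√40*(1 - √40)) - 1113 = (-27 + 4*(2*√10)*(1 - 2*√10)) - 1113 = (-27 + 8*√10*(1 - 2*√10)) - 1113 = -1140 + 8*√10*(1 - 2*√10)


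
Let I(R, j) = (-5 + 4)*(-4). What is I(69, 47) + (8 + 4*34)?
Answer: 148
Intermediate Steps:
I(R, j) = 4 (I(R, j) = -1*(-4) = 4)
I(69, 47) + (8 + 4*34) = 4 + (8 + 4*34) = 4 + (8 + 136) = 4 + 144 = 148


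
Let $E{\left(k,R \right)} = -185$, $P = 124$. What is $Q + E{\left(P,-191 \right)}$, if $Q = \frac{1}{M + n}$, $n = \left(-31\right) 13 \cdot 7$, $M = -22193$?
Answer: $- \frac{4627591}{25014} \approx -185.0$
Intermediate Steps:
$n = -2821$ ($n = \left(-403\right) 7 = -2821$)
$Q = - \frac{1}{25014}$ ($Q = \frac{1}{-22193 - 2821} = \frac{1}{-25014} = - \frac{1}{25014} \approx -3.9978 \cdot 10^{-5}$)
$Q + E{\left(P,-191 \right)} = - \frac{1}{25014} - 185 = - \frac{4627591}{25014}$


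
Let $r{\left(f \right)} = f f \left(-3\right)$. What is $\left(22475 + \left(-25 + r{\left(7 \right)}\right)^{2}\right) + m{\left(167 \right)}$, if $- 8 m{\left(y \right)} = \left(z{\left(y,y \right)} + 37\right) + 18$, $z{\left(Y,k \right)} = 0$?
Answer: $\frac{416417}{8} \approx 52052.0$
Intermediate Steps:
$r{\left(f \right)} = - 3 f^{2}$ ($r{\left(f \right)} = f^{2} \left(-3\right) = - 3 f^{2}$)
$m{\left(y \right)} = - \frac{55}{8}$ ($m{\left(y \right)} = - \frac{\left(0 + 37\right) + 18}{8} = - \frac{37 + 18}{8} = \left(- \frac{1}{8}\right) 55 = - \frac{55}{8}$)
$\left(22475 + \left(-25 + r{\left(7 \right)}\right)^{2}\right) + m{\left(167 \right)} = \left(22475 + \left(-25 - 3 \cdot 7^{2}\right)^{2}\right) - \frac{55}{8} = \left(22475 + \left(-25 - 147\right)^{2}\right) - \frac{55}{8} = \left(22475 + \left(-172\right)^{2}\right) - \frac{55}{8} = \left(22475 + 29584\right) - \frac{55}{8} = 52059 - \frac{55}{8} = \frac{416417}{8}$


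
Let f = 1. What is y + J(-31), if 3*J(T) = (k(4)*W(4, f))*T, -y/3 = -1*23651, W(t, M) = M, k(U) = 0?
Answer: 70953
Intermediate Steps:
y = 70953 (y = -(-3)*23651 = -3*(-23651) = 70953)
J(T) = 0 (J(T) = ((0*1)*T)/3 = (0*T)/3 = (⅓)*0 = 0)
y + J(-31) = 70953 + 0 = 70953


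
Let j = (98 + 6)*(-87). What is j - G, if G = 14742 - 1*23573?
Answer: -217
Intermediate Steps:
G = -8831 (G = 14742 - 23573 = -8831)
j = -9048 (j = 104*(-87) = -9048)
j - G = -9048 - 1*(-8831) = -9048 + 8831 = -217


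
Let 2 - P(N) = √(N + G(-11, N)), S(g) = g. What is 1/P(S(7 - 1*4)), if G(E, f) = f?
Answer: -1 - √6/2 ≈ -2.2247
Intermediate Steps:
P(N) = 2 - √2*√N (P(N) = 2 - √(N + N) = 2 - √(2*N) = 2 - √2*√N)
1/P(S(7 - 1*4)) = 1/(2 - √2*√(7 - 1*4)) = 1/(2 - √2*√(7 - 4)) = 1/(2 - √2*√3) = 1/(2 - √6)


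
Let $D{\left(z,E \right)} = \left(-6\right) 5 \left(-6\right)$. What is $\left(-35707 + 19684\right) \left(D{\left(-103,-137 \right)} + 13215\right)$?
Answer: $-214628085$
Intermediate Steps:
$D{\left(z,E \right)} = 180$ ($D{\left(z,E \right)} = \left(-30\right) \left(-6\right) = 180$)
$\left(-35707 + 19684\right) \left(D{\left(-103,-137 \right)} + 13215\right) = \left(-35707 + 19684\right) \left(180 + 13215\right) = \left(-16023\right) 13395 = -214628085$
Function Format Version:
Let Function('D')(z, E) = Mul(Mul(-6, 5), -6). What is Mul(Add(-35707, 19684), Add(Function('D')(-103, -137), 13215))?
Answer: -214628085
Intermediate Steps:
Function('D')(z, E) = 180 (Function('D')(z, E) = Mul(-30, -6) = 180)
Mul(Add(-35707, 19684), Add(Function('D')(-103, -137), 13215)) = Mul(Add(-35707, 19684), Add(180, 13215)) = Mul(-16023, 13395) = -214628085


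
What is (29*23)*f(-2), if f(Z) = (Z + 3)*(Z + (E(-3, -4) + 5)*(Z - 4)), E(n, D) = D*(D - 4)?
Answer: -149408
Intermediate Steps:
E(n, D) = D*(-4 + D)
f(Z) = (-148 + 38*Z)*(3 + Z) (f(Z) = (Z + 3)*(Z + (-4*(-4 - 4) + 5)*(Z - 4)) = (3 + Z)*(Z + (-4*(-8) + 5)*(-4 + Z)) = (3 + Z)*(Z + (32 + 5)*(-4 + Z)) = (3 + Z)*(Z + 37*(-4 + Z)) = (3 + Z)*(Z + (-148 + 37*Z)) = (3 + Z)*(-148 + 38*Z) = (-148 + 38*Z)*(3 + Z))
(29*23)*f(-2) = (29*23)*(-444 - 34*(-2) + 38*(-2)**2) = 667*(-444 + 68 + 38*4) = 667*(-444 + 68 + 152) = 667*(-224) = -149408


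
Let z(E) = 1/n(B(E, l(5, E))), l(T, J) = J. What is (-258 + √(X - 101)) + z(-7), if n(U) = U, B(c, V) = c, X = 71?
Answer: -1807/7 + I*√30 ≈ -258.14 + 5.4772*I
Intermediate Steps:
z(E) = 1/E
(-258 + √(X - 101)) + z(-7) = (-258 + √(71 - 101)) + 1/(-7) = (-258 + √(-30)) - ⅐ = (-258 + I*√30) - ⅐ = -1807/7 + I*√30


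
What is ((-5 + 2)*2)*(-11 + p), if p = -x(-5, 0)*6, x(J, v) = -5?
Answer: -114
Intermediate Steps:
p = 30 (p = -1*(-5)*6 = 5*6 = 30)
((-5 + 2)*2)*(-11 + p) = ((-5 + 2)*2)*(-11 + 30) = -3*2*19 = -6*19 = -114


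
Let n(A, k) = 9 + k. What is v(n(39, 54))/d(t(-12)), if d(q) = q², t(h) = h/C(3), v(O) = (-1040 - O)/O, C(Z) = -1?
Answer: -1103/9072 ≈ -0.12158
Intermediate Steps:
v(O) = (-1040 - O)/O
t(h) = -h (t(h) = h/(-1) = h*(-1) = -h)
v(n(39, 54))/d(t(-12)) = ((-1040 - (9 + 54))/(9 + 54))/((-1*(-12))²) = ((-1040 - 1*63)/63)/(12²) = ((-1040 - 63)/63)/144 = ((1/63)*(-1103))*(1/144) = -1103/63*1/144 = -1103/9072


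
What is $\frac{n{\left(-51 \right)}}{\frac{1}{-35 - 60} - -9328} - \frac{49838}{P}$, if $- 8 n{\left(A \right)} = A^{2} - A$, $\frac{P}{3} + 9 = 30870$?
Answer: $- \frac{5538830867}{9652148082} \approx -0.57384$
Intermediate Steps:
$P = 92583$ ($P = -27 + 3 \cdot 30870 = -27 + 92610 = 92583$)
$n{\left(A \right)} = - \frac{A^{2}}{8} + \frac{A}{8}$ ($n{\left(A \right)} = - \frac{A^{2} - A}{8} = - \frac{A^{2}}{8} + \frac{A}{8}$)
$\frac{n{\left(-51 \right)}}{\frac{1}{-35 - 60} - -9328} - \frac{49838}{P} = \frac{\frac{1}{8} \left(-51\right) \left(1 - -51\right)}{\frac{1}{-35 - 60} - -9328} - \frac{49838}{92583} = \frac{\frac{1}{8} \left(-51\right) \left(1 + 51\right)}{\frac{1}{-95} + 9328} - \frac{49838}{92583} = \frac{\frac{1}{8} \left(-51\right) 52}{- \frac{1}{95} + 9328} - \frac{49838}{92583} = - \frac{663}{2 \cdot \frac{886159}{95}} - \frac{49838}{92583} = \left(- \frac{663}{2}\right) \frac{95}{886159} - \frac{49838}{92583} = - \frac{3705}{104254} - \frac{49838}{92583} = - \frac{5538830867}{9652148082}$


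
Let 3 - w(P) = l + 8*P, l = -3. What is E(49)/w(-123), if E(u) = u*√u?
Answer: 343/990 ≈ 0.34646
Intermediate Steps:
E(u) = u^(3/2)
w(P) = 6 - 8*P (w(P) = 3 - (-3 + 8*P) = 3 + (3 - 8*P) = 6 - 8*P)
E(49)/w(-123) = 49^(3/2)/(6 - 8*(-123)) = 343/(6 + 984) = 343/990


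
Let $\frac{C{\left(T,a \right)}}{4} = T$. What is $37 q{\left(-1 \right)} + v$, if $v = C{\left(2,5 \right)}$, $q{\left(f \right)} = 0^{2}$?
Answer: $8$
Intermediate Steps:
$C{\left(T,a \right)} = 4 T$
$q{\left(f \right)} = 0$
$v = 8$ ($v = 4 \cdot 2 = 8$)
$37 q{\left(-1 \right)} + v = 37 \cdot 0 + 8 = 0 + 8 = 8$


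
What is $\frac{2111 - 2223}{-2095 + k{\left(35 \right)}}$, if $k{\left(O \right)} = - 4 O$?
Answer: $\frac{112}{2235} \approx 0.050112$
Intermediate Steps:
$\frac{2111 - 2223}{-2095 + k{\left(35 \right)}} = \frac{2111 - 2223}{-2095 - 140} = - \frac{112}{-2095 - 140} = - \frac{112}{-2235} = \left(-112\right) \left(- \frac{1}{2235}\right) = \frac{112}{2235}$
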